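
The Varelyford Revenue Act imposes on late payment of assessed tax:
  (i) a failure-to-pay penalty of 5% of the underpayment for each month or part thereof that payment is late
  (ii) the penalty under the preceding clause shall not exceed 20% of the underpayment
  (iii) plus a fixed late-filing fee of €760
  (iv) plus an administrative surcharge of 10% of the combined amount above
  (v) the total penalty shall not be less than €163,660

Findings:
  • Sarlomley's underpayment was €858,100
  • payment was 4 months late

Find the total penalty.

€189,618

Accrued rate: 5% × 4 = 20%, capped at 20% → 20%
Failure-to-pay penalty: 20% of €858,100 = €171,620
Penalty before surcharge: €171,620 + €760 = €172,380
Administrative surcharge: 10% of €172,380 = €17,238
Total penalty: €172,380 + €17,238 = €189,618
Minimum €163,660: €189,618 meets the minimum, no increase.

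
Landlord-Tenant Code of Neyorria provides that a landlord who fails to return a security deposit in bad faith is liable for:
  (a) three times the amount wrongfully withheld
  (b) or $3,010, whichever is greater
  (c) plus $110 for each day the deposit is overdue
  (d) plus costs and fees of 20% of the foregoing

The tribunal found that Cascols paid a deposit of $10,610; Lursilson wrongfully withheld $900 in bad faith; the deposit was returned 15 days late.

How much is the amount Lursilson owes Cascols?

Trebled: 3 × $900 = $2,700
Minimum $3,010: $2,700 is below the minimum → $3,010
Late-return penalty: 15 × $110 = $1,650
Damages plus late penalty: $3,010 + $1,650 = $4,660
Costs and fees: 20% of $4,660 = $932
Total recovery: $4,660 + $932 = $5,592

$5,592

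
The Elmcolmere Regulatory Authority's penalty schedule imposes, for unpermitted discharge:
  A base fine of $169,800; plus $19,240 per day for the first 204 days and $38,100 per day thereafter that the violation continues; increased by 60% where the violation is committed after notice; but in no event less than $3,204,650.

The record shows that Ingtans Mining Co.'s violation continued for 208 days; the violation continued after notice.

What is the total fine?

$6,795,456

First 204 days: 204 × $19,240 = $3,924,960
Remaining days: (208 − 204) × $38,100 = $152,400
Per-day component: $3,924,960 + $152,400 = $4,077,360
Base plus per-day: $169,800 + $4,077,360 = $4,247,160
Enhancement: 60% of $4,247,160 = $2,548,296
Enhanced fine: $4,247,160 + $2,548,296 = $6,795,456
Minimum $3,204,650: $6,795,456 meets the minimum, no increase.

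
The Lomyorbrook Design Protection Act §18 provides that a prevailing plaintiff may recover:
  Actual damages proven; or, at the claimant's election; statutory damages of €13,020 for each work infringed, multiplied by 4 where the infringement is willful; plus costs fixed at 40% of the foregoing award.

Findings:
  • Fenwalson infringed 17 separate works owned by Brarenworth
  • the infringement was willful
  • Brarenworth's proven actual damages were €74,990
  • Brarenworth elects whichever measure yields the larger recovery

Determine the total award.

€1,239,504

Statutory damages: 17 × €13,020 = €221,340
Multiplied by 4: 4 × €221,340 = €885,360
Greater of actual damages (€74,990) or enhanced statutory damages (€885,360): €885,360
Costs: 40% of €885,360 = €354,144
Award plus costs: €885,360 + €354,144 = €1,239,504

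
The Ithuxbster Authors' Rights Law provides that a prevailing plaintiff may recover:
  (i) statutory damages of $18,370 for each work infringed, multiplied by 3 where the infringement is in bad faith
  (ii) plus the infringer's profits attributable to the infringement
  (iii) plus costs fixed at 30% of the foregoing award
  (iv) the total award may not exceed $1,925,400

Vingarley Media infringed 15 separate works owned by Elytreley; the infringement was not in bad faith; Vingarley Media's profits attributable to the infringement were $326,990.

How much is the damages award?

Statutory damages: 15 × $18,370 = $275,550
Infringement not in bad faith: no ×3 enhancement.
Combined award: $275,550 + $326,990 = $602,540
Costs: 30% of $602,540 = $180,762
Award plus costs: $602,540 + $180,762 = $783,302
Cap at $1,925,400: $783,302 is within the cap, no reduction.

$783,302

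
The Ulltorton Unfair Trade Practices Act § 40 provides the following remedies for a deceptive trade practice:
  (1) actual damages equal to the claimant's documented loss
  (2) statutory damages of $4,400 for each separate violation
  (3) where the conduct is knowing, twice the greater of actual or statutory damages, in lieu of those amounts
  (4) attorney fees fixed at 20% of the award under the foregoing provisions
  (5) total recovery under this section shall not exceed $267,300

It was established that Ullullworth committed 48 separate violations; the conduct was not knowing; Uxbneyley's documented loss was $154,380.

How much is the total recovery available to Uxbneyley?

Statutory damages: 48 × $4,400 = $211,200
Conduct not knowing: the in-lieu enhancement does not apply.
Actual plus statutory damages: $154,380 + $211,200 = $365,580
Attorney fees: 20% of $365,580 = $73,116
Total before cap: $365,580 + $73,116 = $438,696
Cap at $267,300: $438,696 exceeds the cap → $267,300

$267,300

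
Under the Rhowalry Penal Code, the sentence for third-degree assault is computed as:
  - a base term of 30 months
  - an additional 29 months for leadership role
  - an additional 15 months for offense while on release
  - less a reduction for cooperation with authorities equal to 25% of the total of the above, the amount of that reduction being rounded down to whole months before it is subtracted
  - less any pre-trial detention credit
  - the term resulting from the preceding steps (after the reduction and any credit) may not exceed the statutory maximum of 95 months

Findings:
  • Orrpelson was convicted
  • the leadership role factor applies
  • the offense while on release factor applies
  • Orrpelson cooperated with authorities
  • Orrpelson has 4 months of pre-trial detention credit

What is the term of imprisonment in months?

52 months

Leadership role enhancement: +29 months
Offense while on release enhancement: +15 months
Adjusted term: 30 months + 29 months + 15 months = 74 months
Cooperation with authorities reduction: 25% of 74 months = 18 months (rounded down)
After reduction: 74 − 18 = 56 months
Less pre-trial detention credit: 56 months − 4 months = 52 months
Cap at 95 months: 52 months is within the cap, no reduction.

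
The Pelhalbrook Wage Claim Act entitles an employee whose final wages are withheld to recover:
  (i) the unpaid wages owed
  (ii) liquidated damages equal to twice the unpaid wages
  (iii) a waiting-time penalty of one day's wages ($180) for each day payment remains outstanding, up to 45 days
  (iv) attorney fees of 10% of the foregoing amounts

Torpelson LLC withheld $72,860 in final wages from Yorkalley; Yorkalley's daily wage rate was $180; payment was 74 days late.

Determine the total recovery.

Doubled: 2 × $72,860 = $145,720
Penalty days: min(74, 45) = 45
Waiting-time penalty: 45 × $180 = $8,100
Subtotal: $72,860 + $145,720 + $8,100 = $226,680
Attorney fees: 10% of $226,680 = $22,668
Total award: $226,680 + $22,668 = $249,348

$249,348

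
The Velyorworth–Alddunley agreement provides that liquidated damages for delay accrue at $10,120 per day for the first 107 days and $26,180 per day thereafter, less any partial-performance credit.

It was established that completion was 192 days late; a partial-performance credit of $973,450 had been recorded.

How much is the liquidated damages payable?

$2,334,690

First 107 days: 107 × $10,120 = $1,082,840
Remaining days: (192 − 107) × $26,180 = $2,225,300
Accrued per-day damages: $1,082,840 + $2,225,300 = $3,308,140
Less partial-performance credit: $3,308,140 − $973,450 = $2,334,690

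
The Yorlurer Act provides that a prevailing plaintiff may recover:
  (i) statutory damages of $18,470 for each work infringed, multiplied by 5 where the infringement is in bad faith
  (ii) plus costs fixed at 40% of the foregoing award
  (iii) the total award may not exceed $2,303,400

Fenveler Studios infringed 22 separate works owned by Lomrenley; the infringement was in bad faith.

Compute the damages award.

$2,303,400

Statutory damages: 22 × $18,470 = $406,340
Multiplied by 5: 5 × $406,340 = $2,031,700
Costs: 40% of $2,031,700 = $812,680
Award plus costs: $2,031,700 + $812,680 = $2,844,380
Cap at $2,303,400: $2,844,380 exceeds the cap → $2,303,400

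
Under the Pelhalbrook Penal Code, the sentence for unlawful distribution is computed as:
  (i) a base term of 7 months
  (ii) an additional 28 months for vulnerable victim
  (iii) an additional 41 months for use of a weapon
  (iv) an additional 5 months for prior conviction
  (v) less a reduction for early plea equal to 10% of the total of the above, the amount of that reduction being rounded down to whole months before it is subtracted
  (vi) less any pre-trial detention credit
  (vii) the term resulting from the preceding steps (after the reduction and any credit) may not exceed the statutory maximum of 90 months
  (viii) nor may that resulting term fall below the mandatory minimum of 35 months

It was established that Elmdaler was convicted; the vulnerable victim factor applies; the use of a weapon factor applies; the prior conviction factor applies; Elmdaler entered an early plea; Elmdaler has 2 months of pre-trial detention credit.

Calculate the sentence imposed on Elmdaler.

Vulnerable victim enhancement: +28 months
Use of a weapon enhancement: +41 months
Prior conviction enhancement: +5 months
Adjusted term: 7 months + 28 months + 41 months + 5 months = 81 months
Early plea reduction: 10% of 81 months = 8 months (rounded down)
After reduction: 81 − 8 = 73 months
Less pre-trial detention credit: 73 months − 2 months = 71 months
Cap at 90 months: 71 months is within the cap, no reduction.
Minimum 35 months: 71 months meets the minimum, no increase.

Sentence: 71 months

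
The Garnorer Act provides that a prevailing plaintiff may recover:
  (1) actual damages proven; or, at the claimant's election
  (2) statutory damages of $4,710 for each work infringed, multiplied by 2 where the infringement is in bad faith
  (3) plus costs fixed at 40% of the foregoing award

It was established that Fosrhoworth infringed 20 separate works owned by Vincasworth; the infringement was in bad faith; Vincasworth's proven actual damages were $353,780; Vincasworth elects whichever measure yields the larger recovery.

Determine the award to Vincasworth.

$495,292

Statutory damages: 20 × $4,710 = $94,200
Doubled: 2 × $94,200 = $188,400
Greater of actual damages ($353,780) or enhanced statutory damages ($188,400): $353,780
Costs: 40% of $353,780 = $141,512
Award plus costs: $353,780 + $141,512 = $495,292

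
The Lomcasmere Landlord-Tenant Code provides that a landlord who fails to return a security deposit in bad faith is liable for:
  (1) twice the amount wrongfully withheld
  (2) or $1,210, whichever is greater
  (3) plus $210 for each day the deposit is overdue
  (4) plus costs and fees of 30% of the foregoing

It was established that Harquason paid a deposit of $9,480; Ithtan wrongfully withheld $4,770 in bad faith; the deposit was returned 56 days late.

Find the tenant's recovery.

Doubled: 2 × $4,770 = $9,540
Minimum $1,210: $9,540 meets the minimum, no increase.
Late-return penalty: 56 × $210 = $11,760
Damages plus late penalty: $9,540 + $11,760 = $21,300
Costs and fees: 30% of $21,300 = $6,390
Total recovery: $21,300 + $6,390 = $27,690

$27,690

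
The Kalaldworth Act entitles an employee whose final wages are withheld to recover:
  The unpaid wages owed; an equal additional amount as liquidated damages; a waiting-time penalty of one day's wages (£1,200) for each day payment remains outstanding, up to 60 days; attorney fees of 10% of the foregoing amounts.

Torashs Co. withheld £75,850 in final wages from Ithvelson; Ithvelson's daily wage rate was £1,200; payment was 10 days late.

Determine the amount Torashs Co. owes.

£180,070

Liquidated damages (equal amount): £75,850
Penalty days: min(10, 60) = 10
Waiting-time penalty: 10 × £1,200 = £12,000
Subtotal: £75,850 + £75,850 + £12,000 = £163,700
Attorney fees: 10% of £163,700 = £16,370
Total award: £163,700 + £16,370 = £180,070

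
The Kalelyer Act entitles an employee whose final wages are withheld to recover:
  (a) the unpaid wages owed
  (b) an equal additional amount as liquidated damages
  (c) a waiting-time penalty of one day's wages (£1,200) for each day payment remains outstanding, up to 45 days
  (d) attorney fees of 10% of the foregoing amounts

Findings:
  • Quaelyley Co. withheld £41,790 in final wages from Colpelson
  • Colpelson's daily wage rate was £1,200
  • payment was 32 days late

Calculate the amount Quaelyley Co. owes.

£134,178

Liquidated damages (equal amount): £41,790
Penalty days: min(32, 45) = 32
Waiting-time penalty: 32 × £1,200 = £38,400
Subtotal: £41,790 + £41,790 + £38,400 = £121,980
Attorney fees: 10% of £121,980 = £12,198
Total award: £121,980 + £12,198 = £134,178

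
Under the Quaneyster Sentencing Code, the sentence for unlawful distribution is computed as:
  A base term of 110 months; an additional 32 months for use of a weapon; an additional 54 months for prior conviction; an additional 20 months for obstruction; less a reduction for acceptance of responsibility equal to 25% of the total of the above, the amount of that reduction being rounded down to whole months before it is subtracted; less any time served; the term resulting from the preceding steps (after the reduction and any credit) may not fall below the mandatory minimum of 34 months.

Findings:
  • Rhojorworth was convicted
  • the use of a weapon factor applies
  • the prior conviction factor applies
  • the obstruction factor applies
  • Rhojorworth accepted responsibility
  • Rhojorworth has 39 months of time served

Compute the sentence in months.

123 months

Use of a weapon enhancement: +32 months
Prior conviction enhancement: +54 months
Obstruction enhancement: +20 months
Adjusted term: 110 months + 32 months + 54 months + 20 months = 216 months
Acceptance of responsibility reduction: 25% of 216 months = 54 months (rounded down)
After reduction: 216 − 54 = 162 months
Less time served: 162 months − 39 months = 123 months
Minimum 34 months: 123 months meets the minimum, no increase.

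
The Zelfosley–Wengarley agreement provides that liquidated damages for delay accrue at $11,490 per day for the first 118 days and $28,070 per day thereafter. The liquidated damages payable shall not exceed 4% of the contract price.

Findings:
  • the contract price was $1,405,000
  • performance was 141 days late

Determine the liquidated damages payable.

$56,200

First 118 days: 118 × $11,490 = $1,355,820
Remaining days: (141 − 118) × $28,070 = $645,610
Accrued per-day damages: $1,355,820 + $645,610 = $2,001,430
Cap: 4% of $1,405,000 = $56,200
Cap at $56,200: $2,001,430 exceeds the cap → $56,200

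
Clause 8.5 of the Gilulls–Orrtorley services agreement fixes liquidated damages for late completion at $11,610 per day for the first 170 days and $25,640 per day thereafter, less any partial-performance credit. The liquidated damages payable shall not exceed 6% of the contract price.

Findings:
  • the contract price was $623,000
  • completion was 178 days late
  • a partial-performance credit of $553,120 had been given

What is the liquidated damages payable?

First 170 days: 170 × $11,610 = $1,973,700
Remaining days: (178 − 170) × $25,640 = $205,120
Accrued per-day damages: $1,973,700 + $205,120 = $2,178,820
Less partial-performance credit: $2,178,820 − $553,120 = $1,625,700
Cap: 6% of $623,000 = $37,380
Cap at $37,380: $1,625,700 exceeds the cap → $37,380

$37,380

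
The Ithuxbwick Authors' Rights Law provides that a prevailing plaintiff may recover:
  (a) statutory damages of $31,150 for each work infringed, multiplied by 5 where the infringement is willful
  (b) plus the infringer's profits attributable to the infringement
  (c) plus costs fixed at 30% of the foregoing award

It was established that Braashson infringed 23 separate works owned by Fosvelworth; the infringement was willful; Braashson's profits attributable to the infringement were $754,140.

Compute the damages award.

Statutory damages: 23 × $31,150 = $716,450
Multiplied by 5: 5 × $716,450 = $3,582,250
Combined award: $3,582,250 + $754,140 = $4,336,390
Costs: 30% of $4,336,390 = $1,300,917
Award plus costs: $4,336,390 + $1,300,917 = $5,637,307

$5,637,307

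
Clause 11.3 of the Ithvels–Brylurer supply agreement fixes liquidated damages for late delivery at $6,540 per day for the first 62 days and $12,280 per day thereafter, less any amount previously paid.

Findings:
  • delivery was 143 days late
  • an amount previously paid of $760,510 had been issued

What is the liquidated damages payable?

First 62 days: 62 × $6,540 = $405,480
Remaining days: (143 − 62) × $12,280 = $994,680
Accrued per-day damages: $405,480 + $994,680 = $1,400,160
Less amount previously paid: $1,400,160 − $760,510 = $639,650

$639,650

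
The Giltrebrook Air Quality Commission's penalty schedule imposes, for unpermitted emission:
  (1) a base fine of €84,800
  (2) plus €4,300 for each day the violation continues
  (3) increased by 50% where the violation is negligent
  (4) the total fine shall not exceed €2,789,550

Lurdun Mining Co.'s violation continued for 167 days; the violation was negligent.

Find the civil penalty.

Per-day component: 167 × €4,300 = €718,100
Base plus per-day: €84,800 + €718,100 = €802,900
Enhancement: 50% of €802,900 = €401,450
Enhanced fine: €802,900 + €401,450 = €1,204,350
Cap at €2,789,550: €1,204,350 is within the cap, no reduction.

Civil penalty: €1,204,350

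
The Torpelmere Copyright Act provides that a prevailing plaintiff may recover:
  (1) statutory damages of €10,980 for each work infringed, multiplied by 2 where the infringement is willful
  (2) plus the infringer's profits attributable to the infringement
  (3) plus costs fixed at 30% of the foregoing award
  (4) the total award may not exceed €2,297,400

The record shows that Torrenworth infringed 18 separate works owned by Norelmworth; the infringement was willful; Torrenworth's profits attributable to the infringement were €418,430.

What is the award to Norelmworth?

€1,057,823

Statutory damages: 18 × €10,980 = €197,640
Doubled: 2 × €197,640 = €395,280
Combined award: €395,280 + €418,430 = €813,710
Costs: 30% of €813,710 = €244,113
Award plus costs: €813,710 + €244,113 = €1,057,823
Cap at €2,297,400: €1,057,823 is within the cap, no reduction.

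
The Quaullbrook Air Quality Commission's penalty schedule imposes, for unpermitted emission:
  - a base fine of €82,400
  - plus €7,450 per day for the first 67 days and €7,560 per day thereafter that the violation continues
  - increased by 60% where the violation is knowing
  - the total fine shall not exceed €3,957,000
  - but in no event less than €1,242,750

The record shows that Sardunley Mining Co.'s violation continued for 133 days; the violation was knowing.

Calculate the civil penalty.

First 67 days: 67 × €7,450 = €499,150
Remaining days: (133 − 67) × €7,560 = €498,960
Per-day component: €499,150 + €498,960 = €998,110
Base plus per-day: €82,400 + €998,110 = €1,080,510
Enhancement: 60% of €1,080,510 = €648,306
Enhanced fine: €1,080,510 + €648,306 = €1,728,816
Cap at €3,957,000: €1,728,816 is within the cap, no reduction.
Minimum €1,242,750: €1,728,816 meets the minimum, no increase.

€1,728,816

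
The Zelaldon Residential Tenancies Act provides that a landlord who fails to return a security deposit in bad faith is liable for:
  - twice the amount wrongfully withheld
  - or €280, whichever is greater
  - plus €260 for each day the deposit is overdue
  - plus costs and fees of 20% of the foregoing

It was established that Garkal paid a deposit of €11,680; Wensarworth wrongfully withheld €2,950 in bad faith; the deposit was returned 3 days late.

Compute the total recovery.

€8,016

Doubled: 2 × €2,950 = €5,900
Minimum €280: €5,900 meets the minimum, no increase.
Late-return penalty: 3 × €260 = €780
Damages plus late penalty: €5,900 + €780 = €6,680
Costs and fees: 20% of €6,680 = €1,336
Total recovery: €6,680 + €1,336 = €8,016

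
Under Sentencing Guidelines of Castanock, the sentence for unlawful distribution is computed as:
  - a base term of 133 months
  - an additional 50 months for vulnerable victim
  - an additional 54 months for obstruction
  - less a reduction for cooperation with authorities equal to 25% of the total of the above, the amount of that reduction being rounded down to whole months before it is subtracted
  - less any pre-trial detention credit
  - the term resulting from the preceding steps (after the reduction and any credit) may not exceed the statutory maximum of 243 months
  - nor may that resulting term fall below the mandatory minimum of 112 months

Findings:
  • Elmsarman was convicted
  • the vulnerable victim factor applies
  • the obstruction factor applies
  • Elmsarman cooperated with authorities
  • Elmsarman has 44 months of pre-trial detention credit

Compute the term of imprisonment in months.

Vulnerable victim enhancement: +50 months
Obstruction enhancement: +54 months
Adjusted term: 133 months + 50 months + 54 months = 237 months
Cooperation with authorities reduction: 25% of 237 months = 59 months (rounded down)
After reduction: 237 − 59 = 178 months
Less pre-trial detention credit: 178 months − 44 months = 134 months
Cap at 243 months: 134 months is within the cap, no reduction.
Minimum 112 months: 134 months meets the minimum, no increase.

Sentence: 134 months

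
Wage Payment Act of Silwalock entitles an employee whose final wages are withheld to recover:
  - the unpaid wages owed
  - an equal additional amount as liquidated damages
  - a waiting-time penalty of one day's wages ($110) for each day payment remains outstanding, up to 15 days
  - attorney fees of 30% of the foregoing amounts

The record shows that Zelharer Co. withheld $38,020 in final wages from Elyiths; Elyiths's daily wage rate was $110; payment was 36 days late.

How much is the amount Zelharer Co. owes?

Liquidated damages (equal amount): $38,020
Penalty days: min(36, 15) = 15
Waiting-time penalty: 15 × $110 = $1,650
Subtotal: $38,020 + $38,020 + $1,650 = $77,690
Attorney fees: 30% of $77,690 = $23,307
Total award: $77,690 + $23,307 = $100,997

Total award: $100,997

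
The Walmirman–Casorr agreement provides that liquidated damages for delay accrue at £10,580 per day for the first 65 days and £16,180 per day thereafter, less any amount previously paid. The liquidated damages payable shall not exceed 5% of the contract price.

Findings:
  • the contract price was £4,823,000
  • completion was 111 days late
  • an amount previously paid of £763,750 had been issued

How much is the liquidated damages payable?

£241,150

First 65 days: 65 × £10,580 = £687,700
Remaining days: (111 − 65) × £16,180 = £744,280
Accrued per-day damages: £687,700 + £744,280 = £1,431,980
Less amount previously paid: £1,431,980 − £763,750 = £668,230
Cap: 5% of £4,823,000 = £241,150
Cap at £241,150: £668,230 exceeds the cap → £241,150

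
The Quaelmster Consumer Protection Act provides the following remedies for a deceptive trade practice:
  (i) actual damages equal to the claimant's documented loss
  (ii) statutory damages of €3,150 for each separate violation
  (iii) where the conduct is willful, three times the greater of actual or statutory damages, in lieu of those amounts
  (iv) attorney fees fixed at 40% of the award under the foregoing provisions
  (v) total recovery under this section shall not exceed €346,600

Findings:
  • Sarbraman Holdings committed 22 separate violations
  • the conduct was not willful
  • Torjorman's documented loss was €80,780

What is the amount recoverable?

Statutory damages: 22 × €3,150 = €69,300
Conduct not willful: the in-lieu enhancement does not apply.
Actual plus statutory damages: €80,780 + €69,300 = €150,080
Attorney fees: 40% of €150,080 = €60,032
Total before cap: €150,080 + €60,032 = €210,112
Cap at €346,600: €210,112 is within the cap, no reduction.

€210,112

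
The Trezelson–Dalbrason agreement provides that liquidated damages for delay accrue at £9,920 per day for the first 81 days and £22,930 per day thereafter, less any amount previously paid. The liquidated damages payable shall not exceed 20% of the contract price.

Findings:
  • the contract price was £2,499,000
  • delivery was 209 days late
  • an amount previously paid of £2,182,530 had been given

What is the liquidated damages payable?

First 81 days: 81 × £9,920 = £803,520
Remaining days: (209 − 81) × £22,930 = £2,935,040
Accrued per-day damages: £803,520 + £2,935,040 = £3,738,560
Less amount previously paid: £3,738,560 − £2,182,530 = £1,556,030
Cap: 20% of £2,499,000 = £499,800
Cap at £499,800: £1,556,030 exceeds the cap → £499,800

£499,800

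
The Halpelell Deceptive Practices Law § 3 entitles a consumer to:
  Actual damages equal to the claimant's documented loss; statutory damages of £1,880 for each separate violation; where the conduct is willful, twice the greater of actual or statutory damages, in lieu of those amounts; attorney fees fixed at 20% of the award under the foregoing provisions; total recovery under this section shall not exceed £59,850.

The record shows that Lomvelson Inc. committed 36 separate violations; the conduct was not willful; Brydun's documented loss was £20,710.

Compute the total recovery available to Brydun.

Statutory damages: 36 × £1,880 = £67,680
Conduct not willful: the in-lieu enhancement does not apply.
Actual plus statutory damages: £20,710 + £67,680 = £88,390
Attorney fees: 20% of £88,390 = £17,678
Total before cap: £88,390 + £17,678 = £106,068
Cap at £59,850: £106,068 exceeds the cap → £59,850

£59,850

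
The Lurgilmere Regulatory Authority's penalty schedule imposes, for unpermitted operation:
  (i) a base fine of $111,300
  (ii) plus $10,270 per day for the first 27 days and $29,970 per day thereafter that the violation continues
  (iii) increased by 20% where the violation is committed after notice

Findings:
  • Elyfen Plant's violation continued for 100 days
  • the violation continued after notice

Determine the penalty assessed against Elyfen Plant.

$3,091,680

First 27 days: 27 × $10,270 = $277,290
Remaining days: (100 − 27) × $29,970 = $2,187,810
Per-day component: $277,290 + $2,187,810 = $2,465,100
Base plus per-day: $111,300 + $2,465,100 = $2,576,400
Enhancement: 20% of $2,576,400 = $515,280
Enhanced fine: $2,576,400 + $515,280 = $3,091,680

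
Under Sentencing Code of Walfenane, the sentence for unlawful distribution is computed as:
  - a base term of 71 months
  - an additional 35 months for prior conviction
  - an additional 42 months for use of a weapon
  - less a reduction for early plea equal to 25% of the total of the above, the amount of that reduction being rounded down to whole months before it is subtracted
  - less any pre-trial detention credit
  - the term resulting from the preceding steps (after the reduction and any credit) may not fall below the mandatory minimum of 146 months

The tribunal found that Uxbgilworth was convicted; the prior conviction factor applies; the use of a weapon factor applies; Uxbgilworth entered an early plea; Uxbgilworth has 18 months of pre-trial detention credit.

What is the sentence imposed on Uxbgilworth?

Prior conviction enhancement: +35 months
Use of a weapon enhancement: +42 months
Adjusted term: 71 months + 35 months + 42 months = 148 months
Early plea reduction: 25% of 148 months = 37 months (rounded down)
After reduction: 148 − 37 = 111 months
Less pre-trial detention credit: 111 months − 18 months = 93 months
Minimum 146 months: 93 months is below the minimum → 146 months

Sentence: 146 months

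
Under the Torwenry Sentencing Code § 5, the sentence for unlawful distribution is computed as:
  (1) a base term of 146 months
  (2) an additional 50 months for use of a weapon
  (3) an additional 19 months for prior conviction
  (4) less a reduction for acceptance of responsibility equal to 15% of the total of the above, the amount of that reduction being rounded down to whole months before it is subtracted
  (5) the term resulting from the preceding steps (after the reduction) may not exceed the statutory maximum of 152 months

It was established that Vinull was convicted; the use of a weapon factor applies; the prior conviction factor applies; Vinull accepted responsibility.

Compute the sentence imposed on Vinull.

152 months

Use of a weapon enhancement: +50 months
Prior conviction enhancement: +19 months
Adjusted term: 146 months + 50 months + 19 months = 215 months
Acceptance of responsibility reduction: 15% of 215 months = 32 months (rounded down)
After reduction: 215 − 32 = 183 months
Cap at 152 months: 183 months exceeds the cap → 152 months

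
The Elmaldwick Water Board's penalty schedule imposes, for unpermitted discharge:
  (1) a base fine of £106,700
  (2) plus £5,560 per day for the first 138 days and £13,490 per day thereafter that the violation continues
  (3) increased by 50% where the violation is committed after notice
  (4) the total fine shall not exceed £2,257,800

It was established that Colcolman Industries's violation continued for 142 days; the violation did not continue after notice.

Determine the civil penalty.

Civil penalty: £927,940

First 138 days: 138 × £5,560 = £767,280
Remaining days: (142 − 138) × £13,490 = £53,960
Per-day component: £767,280 + £53,960 = £821,240
Base plus per-day: £106,700 + £821,240 = £927,940
The violation did not continue after notice: no 50% increase.
Cap at £2,257,800: £927,940 is within the cap, no reduction.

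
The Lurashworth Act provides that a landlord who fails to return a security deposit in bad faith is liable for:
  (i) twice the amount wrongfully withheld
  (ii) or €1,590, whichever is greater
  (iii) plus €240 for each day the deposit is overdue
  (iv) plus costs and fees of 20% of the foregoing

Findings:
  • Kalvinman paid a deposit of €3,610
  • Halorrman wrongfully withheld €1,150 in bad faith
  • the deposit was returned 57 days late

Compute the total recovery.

€19,176

Doubled: 2 × €1,150 = €2,300
Minimum €1,590: €2,300 meets the minimum, no increase.
Late-return penalty: 57 × €240 = €13,680
Damages plus late penalty: €2,300 + €13,680 = €15,980
Costs and fees: 20% of €15,980 = €3,196
Total recovery: €15,980 + €3,196 = €19,176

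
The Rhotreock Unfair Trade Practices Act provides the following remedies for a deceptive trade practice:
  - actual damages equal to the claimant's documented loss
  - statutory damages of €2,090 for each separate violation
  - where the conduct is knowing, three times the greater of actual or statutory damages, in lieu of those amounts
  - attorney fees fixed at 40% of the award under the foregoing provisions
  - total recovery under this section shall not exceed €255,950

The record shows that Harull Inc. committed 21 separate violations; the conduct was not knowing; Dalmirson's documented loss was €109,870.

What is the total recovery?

Total recovery: €215,264

Statutory damages: 21 × €2,090 = €43,890
Conduct not knowing: the in-lieu enhancement does not apply.
Actual plus statutory damages: €109,870 + €43,890 = €153,760
Attorney fees: 40% of €153,760 = €61,504
Total before cap: €153,760 + €61,504 = €215,264
Cap at €255,950: €215,264 is within the cap, no reduction.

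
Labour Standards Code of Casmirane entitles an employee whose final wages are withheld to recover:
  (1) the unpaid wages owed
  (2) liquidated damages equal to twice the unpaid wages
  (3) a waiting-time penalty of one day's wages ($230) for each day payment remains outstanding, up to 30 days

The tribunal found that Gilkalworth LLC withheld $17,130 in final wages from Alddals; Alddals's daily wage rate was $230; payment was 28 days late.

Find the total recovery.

$57,830

Doubled: 2 × $17,130 = $34,260
Penalty days: min(28, 30) = 28
Waiting-time penalty: 28 × $230 = $6,440
Total award: $17,130 + $34,260 + $6,440 = $57,830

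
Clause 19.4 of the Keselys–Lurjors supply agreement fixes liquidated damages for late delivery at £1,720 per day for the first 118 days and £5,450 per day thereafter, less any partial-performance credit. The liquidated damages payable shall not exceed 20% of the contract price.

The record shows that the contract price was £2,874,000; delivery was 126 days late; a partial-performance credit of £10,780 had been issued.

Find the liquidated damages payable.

£235,780

First 118 days: 118 × £1,720 = £202,960
Remaining days: (126 − 118) × £5,450 = £43,600
Accrued per-day damages: £202,960 + £43,600 = £246,560
Less partial-performance credit: £246,560 − £10,780 = £235,780
Cap: 20% of £2,874,000 = £574,800
Cap at £574,800: £235,780 is within the cap, no reduction.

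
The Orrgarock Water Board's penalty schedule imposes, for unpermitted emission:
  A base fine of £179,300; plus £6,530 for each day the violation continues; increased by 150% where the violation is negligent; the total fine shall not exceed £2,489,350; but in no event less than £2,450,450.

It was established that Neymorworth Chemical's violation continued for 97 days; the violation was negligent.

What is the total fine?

Per-day component: 97 × £6,530 = £633,410
Base plus per-day: £179,300 + £633,410 = £812,710
Enhancement: 150% of £812,710 = £1,219,065
Enhanced fine: £812,710 + £1,219,065 = £2,031,775
Cap at £2,489,350: £2,031,775 is within the cap, no reduction.
Minimum £2,450,450: £2,031,775 is below the minimum → £2,450,450

£2,450,450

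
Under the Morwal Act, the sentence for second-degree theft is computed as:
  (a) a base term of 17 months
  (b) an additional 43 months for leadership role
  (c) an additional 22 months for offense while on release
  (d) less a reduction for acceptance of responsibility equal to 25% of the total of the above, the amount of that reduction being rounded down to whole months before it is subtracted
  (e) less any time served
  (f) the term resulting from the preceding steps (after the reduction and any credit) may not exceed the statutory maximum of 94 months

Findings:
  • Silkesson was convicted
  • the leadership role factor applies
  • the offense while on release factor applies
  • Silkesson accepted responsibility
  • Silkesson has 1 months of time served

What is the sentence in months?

Sentence: 61 months

Leadership role enhancement: +43 months
Offense while on release enhancement: +22 months
Adjusted term: 17 months + 43 months + 22 months = 82 months
Acceptance of responsibility reduction: 25% of 82 months = 20 months (rounded down)
After reduction: 82 − 20 = 62 months
Less time served: 62 months − 1 months = 61 months
Cap at 94 months: 61 months is within the cap, no reduction.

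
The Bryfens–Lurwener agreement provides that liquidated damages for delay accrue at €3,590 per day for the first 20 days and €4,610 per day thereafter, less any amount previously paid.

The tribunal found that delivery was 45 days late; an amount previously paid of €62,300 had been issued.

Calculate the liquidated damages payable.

€124,750

First 20 days: 20 × €3,590 = €71,800
Remaining days: (45 − 20) × €4,610 = €115,250
Accrued per-day damages: €71,800 + €115,250 = €187,050
Less amount previously paid: €187,050 − €62,300 = €124,750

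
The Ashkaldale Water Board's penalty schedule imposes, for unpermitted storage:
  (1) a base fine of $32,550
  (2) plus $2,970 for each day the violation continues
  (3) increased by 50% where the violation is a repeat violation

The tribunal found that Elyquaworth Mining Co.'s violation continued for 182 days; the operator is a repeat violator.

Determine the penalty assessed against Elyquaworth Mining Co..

Civil penalty: $859,635

Per-day component: 182 × $2,970 = $540,540
Base plus per-day: $32,550 + $540,540 = $573,090
Enhancement: 50% of $573,090 = $286,545
Enhanced fine: $573,090 + $286,545 = $859,635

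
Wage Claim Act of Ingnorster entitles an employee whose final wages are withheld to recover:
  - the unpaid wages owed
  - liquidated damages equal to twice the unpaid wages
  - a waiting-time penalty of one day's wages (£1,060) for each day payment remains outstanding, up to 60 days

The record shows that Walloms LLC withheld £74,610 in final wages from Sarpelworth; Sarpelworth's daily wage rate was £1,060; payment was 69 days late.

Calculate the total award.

£287,430

Doubled: 2 × £74,610 = £149,220
Penalty days: min(69, 60) = 60
Waiting-time penalty: 60 × £1,060 = £63,600
Total award: £74,610 + £149,220 + £63,600 = £287,430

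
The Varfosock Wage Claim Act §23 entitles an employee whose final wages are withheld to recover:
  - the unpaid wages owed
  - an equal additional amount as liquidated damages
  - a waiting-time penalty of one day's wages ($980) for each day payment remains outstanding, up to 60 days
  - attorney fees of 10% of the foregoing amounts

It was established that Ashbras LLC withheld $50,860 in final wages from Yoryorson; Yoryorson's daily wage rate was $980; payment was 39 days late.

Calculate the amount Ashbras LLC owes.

$153,934

Liquidated damages (equal amount): $50,860
Penalty days: min(39, 60) = 39
Waiting-time penalty: 39 × $980 = $38,220
Subtotal: $50,860 + $50,860 + $38,220 = $139,940
Attorney fees: 10% of $139,940 = $13,994
Total award: $139,940 + $13,994 = $153,934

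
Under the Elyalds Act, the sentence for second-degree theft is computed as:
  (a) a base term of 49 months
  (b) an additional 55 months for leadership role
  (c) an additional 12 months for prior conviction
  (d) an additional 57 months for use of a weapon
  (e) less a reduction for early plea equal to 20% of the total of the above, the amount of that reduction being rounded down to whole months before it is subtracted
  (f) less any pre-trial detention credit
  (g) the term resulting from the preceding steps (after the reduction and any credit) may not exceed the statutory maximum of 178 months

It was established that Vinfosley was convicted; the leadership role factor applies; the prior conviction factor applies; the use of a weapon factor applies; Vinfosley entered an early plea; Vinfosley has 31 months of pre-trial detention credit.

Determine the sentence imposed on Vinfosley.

Leadership role enhancement: +55 months
Prior conviction enhancement: +12 months
Use of a weapon enhancement: +57 months
Adjusted term: 49 months + 55 months + 12 months + 57 months = 173 months
Early plea reduction: 20% of 173 months = 34 months (rounded down)
After reduction: 173 − 34 = 139 months
Less pre-trial detention credit: 139 months − 31 months = 108 months
Cap at 178 months: 108 months is within the cap, no reduction.

108 months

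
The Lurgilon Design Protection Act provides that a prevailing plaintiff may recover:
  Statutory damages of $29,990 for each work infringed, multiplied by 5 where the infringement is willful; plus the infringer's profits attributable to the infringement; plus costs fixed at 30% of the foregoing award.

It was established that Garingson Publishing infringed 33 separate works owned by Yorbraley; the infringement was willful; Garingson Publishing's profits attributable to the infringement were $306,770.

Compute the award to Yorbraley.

Statutory damages: 33 × $29,990 = $989,670
Multiplied by 5: 5 × $989,670 = $4,948,350
Combined award: $4,948,350 + $306,770 = $5,255,120
Costs: 30% of $5,255,120 = $1,576,536
Award plus costs: $5,255,120 + $1,576,536 = $6,831,656

$6,831,656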